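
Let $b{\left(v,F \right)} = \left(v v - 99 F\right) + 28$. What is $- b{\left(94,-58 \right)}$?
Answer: $-14606$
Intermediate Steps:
$b{\left(v,F \right)} = 28 + v^{2} - 99 F$ ($b{\left(v,F \right)} = \left(v^{2} - 99 F\right) + 28 = 28 + v^{2} - 99 F$)
$- b{\left(94,-58 \right)} = - (28 + 94^{2} - -5742) = - (28 + 8836 + 5742) = \left(-1\right) 14606 = -14606$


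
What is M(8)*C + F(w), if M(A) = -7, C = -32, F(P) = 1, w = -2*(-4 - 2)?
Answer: 225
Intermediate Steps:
w = 12 (w = -2*(-6) = 12)
M(8)*C + F(w) = -7*(-32) + 1 = 224 + 1 = 225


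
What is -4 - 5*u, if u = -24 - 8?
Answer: 156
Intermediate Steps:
u = -32
-4 - 5*u = -4 - 5*(-32) = -4 + 160 = 156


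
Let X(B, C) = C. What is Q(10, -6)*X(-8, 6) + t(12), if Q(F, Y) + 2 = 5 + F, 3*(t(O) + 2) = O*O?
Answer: 124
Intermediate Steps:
t(O) = -2 + O**2/3 (t(O) = -2 + (O*O)/3 = -2 + O**2/3)
Q(F, Y) = 3 + F (Q(F, Y) = -2 + (5 + F) = 3 + F)
Q(10, -6)*X(-8, 6) + t(12) = (3 + 10)*6 + (-2 + (1/3)*12**2) = 13*6 + (-2 + (1/3)*144) = 78 + (-2 + 48) = 78 + 46 = 124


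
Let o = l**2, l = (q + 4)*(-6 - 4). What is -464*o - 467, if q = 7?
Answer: -5614867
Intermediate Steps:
l = -110 (l = (7 + 4)*(-6 - 4) = 11*(-10) = -110)
o = 12100 (o = (-110)**2 = 12100)
-464*o - 467 = -464*12100 - 467 = -5614400 - 467 = -5614867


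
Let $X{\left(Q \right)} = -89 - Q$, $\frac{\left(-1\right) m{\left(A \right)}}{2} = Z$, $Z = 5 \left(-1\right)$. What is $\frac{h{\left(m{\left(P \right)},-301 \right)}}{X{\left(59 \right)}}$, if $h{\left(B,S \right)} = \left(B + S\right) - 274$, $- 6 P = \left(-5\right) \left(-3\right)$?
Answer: $\frac{565}{148} \approx 3.8176$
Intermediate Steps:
$P = - \frac{5}{2}$ ($P = - \frac{\left(-5\right) \left(-3\right)}{6} = \left(- \frac{1}{6}\right) 15 = - \frac{5}{2} \approx -2.5$)
$Z = -5$
$m{\left(A \right)} = 10$ ($m{\left(A \right)} = \left(-2\right) \left(-5\right) = 10$)
$h{\left(B,S \right)} = -274 + B + S$
$\frac{h{\left(m{\left(P \right)},-301 \right)}}{X{\left(59 \right)}} = \frac{-274 + 10 - 301}{-89 - 59} = - \frac{565}{-89 - 59} = - \frac{565}{-148} = \left(-565\right) \left(- \frac{1}{148}\right) = \frac{565}{148}$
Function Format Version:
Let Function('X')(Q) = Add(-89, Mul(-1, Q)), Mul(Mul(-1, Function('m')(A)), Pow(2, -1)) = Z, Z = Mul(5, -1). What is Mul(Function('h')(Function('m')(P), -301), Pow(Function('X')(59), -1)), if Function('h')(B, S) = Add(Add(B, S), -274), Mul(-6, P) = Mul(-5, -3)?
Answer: Rational(565, 148) ≈ 3.8176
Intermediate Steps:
P = Rational(-5, 2) (P = Mul(Rational(-1, 6), Mul(-5, -3)) = Mul(Rational(-1, 6), 15) = Rational(-5, 2) ≈ -2.5000)
Z = -5
Function('m')(A) = 10 (Function('m')(A) = Mul(-2, -5) = 10)
Function('h')(B, S) = Add(-274, B, S)
Mul(Function('h')(Function('m')(P), -301), Pow(Function('X')(59), -1)) = Mul(Add(-274, 10, -301), Pow(Add(-89, Mul(-1, 59)), -1)) = Mul(-565, Pow(Add(-89, -59), -1)) = Mul(-565, Pow(-148, -1)) = Mul(-565, Rational(-1, 148)) = Rational(565, 148)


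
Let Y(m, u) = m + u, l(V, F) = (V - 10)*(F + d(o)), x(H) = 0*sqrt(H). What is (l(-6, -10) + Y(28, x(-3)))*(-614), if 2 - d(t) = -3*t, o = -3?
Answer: -184200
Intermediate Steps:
d(t) = 2 + 3*t (d(t) = 2 - (-3)*t = 2 + 3*t)
x(H) = 0
l(V, F) = (-10 + V)*(-7 + F) (l(V, F) = (V - 10)*(F + (2 + 3*(-3))) = (-10 + V)*(F + (2 - 9)) = (-10 + V)*(F - 7) = (-10 + V)*(-7 + F))
(l(-6, -10) + Y(28, x(-3)))*(-614) = ((70 - 10*(-10) - 7*(-6) - 10*(-6)) + (28 + 0))*(-614) = ((70 + 100 + 42 + 60) + 28)*(-614) = (272 + 28)*(-614) = 300*(-614) = -184200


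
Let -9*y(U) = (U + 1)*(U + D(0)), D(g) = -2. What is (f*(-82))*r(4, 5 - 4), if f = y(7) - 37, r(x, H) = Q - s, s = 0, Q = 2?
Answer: 61172/9 ≈ 6796.9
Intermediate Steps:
r(x, H) = 2 (r(x, H) = 2 - 1*0 = 2 + 0 = 2)
y(U) = -(1 + U)*(-2 + U)/9 (y(U) = -(U + 1)*(U - 2)/9 = -(1 + U)*(-2 + U)/9)
f = -373/9 (f = (2/9 - 1/9*7**2 + (1/9)*7) - 37 = (2/9 - 1/9*49 + 7/9) - 37 = (2/9 - 49/9 + 7/9) - 37 = -40/9 - 37 = -373/9 ≈ -41.444)
(f*(-82))*r(4, 5 - 4) = -373/9*(-82)*2 = (30586/9)*2 = 61172/9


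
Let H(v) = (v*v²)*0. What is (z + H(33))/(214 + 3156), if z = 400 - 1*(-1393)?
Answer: 1793/3370 ≈ 0.53205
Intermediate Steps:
z = 1793 (z = 400 + 1393 = 1793)
H(v) = 0 (H(v) = v³*0 = 0)
(z + H(33))/(214 + 3156) = (1793 + 0)/(214 + 3156) = 1793/3370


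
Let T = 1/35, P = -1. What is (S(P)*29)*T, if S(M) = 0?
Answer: 0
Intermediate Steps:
T = 1/35 ≈ 0.028571
(S(P)*29)*T = (0*29)*(1/35) = 0*(1/35) = 0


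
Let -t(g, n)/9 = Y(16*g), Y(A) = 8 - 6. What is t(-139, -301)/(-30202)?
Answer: 9/15101 ≈ 0.00059599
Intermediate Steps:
Y(A) = 2
t(g, n) = -18 (t(g, n) = -9*2 = -18)
t(-139, -301)/(-30202) = -18/(-30202) = -18*(-1/30202) = 9/15101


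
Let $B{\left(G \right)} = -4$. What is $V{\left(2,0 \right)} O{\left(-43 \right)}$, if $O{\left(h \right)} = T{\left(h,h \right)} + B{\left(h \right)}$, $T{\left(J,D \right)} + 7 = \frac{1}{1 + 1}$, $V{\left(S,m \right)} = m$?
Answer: $0$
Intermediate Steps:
$T{\left(J,D \right)} = - \frac{13}{2}$ ($T{\left(J,D \right)} = -7 + \frac{1}{1 + 1} = -7 + \frac{1}{2} = - \frac{13}{2}$)
$O{\left(h \right)} = - \frac{21}{2}$ ($O{\left(h \right)} = - \frac{13}{2} - 4 = - \frac{21}{2}$)
$V{\left(2,0 \right)} O{\left(-43 \right)} = 0 \left(- \frac{21}{2}\right) = 0$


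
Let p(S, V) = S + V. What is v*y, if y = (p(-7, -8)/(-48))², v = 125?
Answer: 3125/256 ≈ 12.207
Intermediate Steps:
y = 25/256 (y = ((-7 - 8)/(-48))² = (-15*(-1/48))² = (5/16)² = 25/256 ≈ 0.097656)
v*y = 125*(25/256) = 3125/256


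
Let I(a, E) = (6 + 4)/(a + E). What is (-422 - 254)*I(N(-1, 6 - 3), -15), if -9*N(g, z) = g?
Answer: 30420/67 ≈ 454.03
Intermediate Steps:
N(g, z) = -g/9
I(a, E) = 10/(E + a)
(-422 - 254)*I(N(-1, 6 - 3), -15) = (-422 - 254)*(10/(-15 - ⅑*(-1))) = -6760/(-15 + ⅑) = -6760/(-134/9) = -6760*(-9)/134 = -676*(-45/67) = 30420/67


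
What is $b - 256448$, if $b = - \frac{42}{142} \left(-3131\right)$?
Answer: $- \frac{18142057}{71} \approx -2.5552 \cdot 10^{5}$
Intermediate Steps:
$b = \frac{65751}{71}$ ($b = \left(-42\right) \frac{1}{142} \left(-3131\right) = \left(- \frac{21}{71}\right) \left(-3131\right) = \frac{65751}{71} \approx 926.07$)
$b - 256448 = \frac{65751}{71} - 256448 = - \frac{18142057}{71}$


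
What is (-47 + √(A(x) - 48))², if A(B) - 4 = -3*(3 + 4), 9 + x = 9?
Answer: (47 - I*√65)² ≈ 2144.0 - 757.85*I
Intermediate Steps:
x = 0 (x = -9 + 9 = 0)
A(B) = -17 (A(B) = 4 - 3*(3 + 4) = 4 - 3*7 = 4 - 21 = -17)
(-47 + √(A(x) - 48))² = (-47 + √(-17 - 48))² = (-47 + √(-65))² = (-47 + I*√65)²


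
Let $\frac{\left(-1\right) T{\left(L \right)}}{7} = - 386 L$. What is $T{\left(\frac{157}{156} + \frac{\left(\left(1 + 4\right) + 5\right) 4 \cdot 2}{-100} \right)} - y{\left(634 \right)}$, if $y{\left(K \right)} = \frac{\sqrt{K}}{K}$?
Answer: $\frac{217511}{390} - \frac{\sqrt{634}}{634} \approx 557.68$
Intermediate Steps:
$y{\left(K \right)} = \frac{1}{\sqrt{K}}$
$T{\left(L \right)} = 2702 L$ ($T{\left(L \right)} = - 7 \left(- 386 L\right) = 2702 L$)
$T{\left(\frac{157}{156} + \frac{\left(\left(1 + 4\right) + 5\right) 4 \cdot 2}{-100} \right)} - y{\left(634 \right)} = 2702 \left(\frac{157}{156} + \frac{\left(\left(1 + 4\right) + 5\right) 4 \cdot 2}{-100}\right) - \frac{1}{\sqrt{634}} = 2702 \left(157 \cdot \frac{1}{156} + \left(5 + 5\right) 4 \cdot 2 \left(- \frac{1}{100}\right)\right) - \frac{\sqrt{634}}{634} = 2702 \left(\frac{157}{156} + 10 \cdot 4 \cdot 2 \left(- \frac{1}{100}\right)\right) - \frac{\sqrt{634}}{634} = 2702 \left(\frac{157}{156} + 40 \cdot 2 \left(- \frac{1}{100}\right)\right) - \frac{\sqrt{634}}{634} = 2702 \left(\frac{157}{156} + 80 \left(- \frac{1}{100}\right)\right) - \frac{\sqrt{634}}{634} = 2702 \left(\frac{157}{156} - \frac{4}{5}\right) - \frac{\sqrt{634}}{634} = 2702 \cdot \frac{161}{780} - \frac{\sqrt{634}}{634} = \frac{217511}{390} - \frac{\sqrt{634}}{634}$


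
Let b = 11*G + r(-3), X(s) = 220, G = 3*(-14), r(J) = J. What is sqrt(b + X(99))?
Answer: 7*I*sqrt(5) ≈ 15.652*I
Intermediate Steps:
G = -42
b = -465 (b = 11*(-42) - 3 = -462 - 3 = -465)
sqrt(b + X(99)) = sqrt(-465 + 220) = sqrt(-245) = 7*I*sqrt(5)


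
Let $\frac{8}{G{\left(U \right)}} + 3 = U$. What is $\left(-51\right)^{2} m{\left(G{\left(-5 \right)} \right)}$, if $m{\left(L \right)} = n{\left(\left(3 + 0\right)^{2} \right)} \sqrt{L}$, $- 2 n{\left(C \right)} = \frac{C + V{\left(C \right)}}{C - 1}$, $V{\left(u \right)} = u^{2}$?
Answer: $- \frac{117045 i}{8} \approx - 14631.0 i$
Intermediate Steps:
$G{\left(U \right)} = \frac{8}{-3 + U}$
$n{\left(C \right)} = - \frac{C + C^{2}}{2 \left(-1 + C\right)}$ ($n{\left(C \right)} = - \frac{\left(C + C^{2}\right) \frac{1}{C - 1}}{2} = - \frac{\left(C + C^{2}\right) \frac{1}{-1 + C}}{2} = - \frac{\frac{1}{-1 + C} \left(C + C^{2}\right)}{2} = - \frac{C + C^{2}}{2 \left(-1 + C\right)}$)
$m{\left(L \right)} = - \frac{45 \sqrt{L}}{8}$ ($m{\left(L \right)} = \frac{\left(3 + 0\right)^{2} \left(-1 - \left(3 + 0\right)^{2}\right)}{2 \left(-1 + \left(3 + 0\right)^{2}\right)} \sqrt{L} = \frac{3^{2} \left(-1 - 3^{2}\right)}{2 \left(-1 + 3^{2}\right)} \sqrt{L} = \frac{1}{2} \cdot 9 \frac{1}{-1 + 9} \left(-1 - 9\right) \sqrt{L} = \frac{1}{2} \cdot 9 \cdot \frac{1}{8} \left(-1 - 9\right) \sqrt{L} = \frac{1}{2} \cdot 9 \cdot \frac{1}{8} \left(-10\right) \sqrt{L} = - \frac{45 \sqrt{L}}{8}$)
$\left(-51\right)^{2} m{\left(G{\left(-5 \right)} \right)} = \left(-51\right)^{2} \left(- \frac{45 \sqrt{\frac{8}{-3 - 5}}}{8}\right) = 2601 \left(- \frac{45 \sqrt{\frac{8}{-8}}}{8}\right) = 2601 \left(- \frac{45 \sqrt{8 \left(- \frac{1}{8}\right)}}{8}\right) = 2601 \left(- \frac{45 \sqrt{-1}}{8}\right) = 2601 \left(- \frac{45 i}{8}\right) = - \frac{117045 i}{8}$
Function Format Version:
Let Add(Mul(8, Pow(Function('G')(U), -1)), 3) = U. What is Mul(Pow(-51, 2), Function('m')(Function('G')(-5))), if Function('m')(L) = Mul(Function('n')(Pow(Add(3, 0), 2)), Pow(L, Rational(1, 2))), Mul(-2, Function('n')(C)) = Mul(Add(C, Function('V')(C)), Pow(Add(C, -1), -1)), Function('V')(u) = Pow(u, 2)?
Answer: Mul(Rational(-117045, 8), I) ≈ Mul(-14631., I)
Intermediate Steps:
Function('G')(U) = Mul(8, Pow(Add(-3, U), -1))
Function('n')(C) = Mul(Rational(-1, 2), Pow(Add(-1, C), -1), Add(C, Pow(C, 2))) (Function('n')(C) = Mul(Rational(-1, 2), Mul(Add(C, Pow(C, 2)), Pow(Add(C, -1), -1))) = Mul(Rational(-1, 2), Mul(Add(C, Pow(C, 2)), Pow(Add(-1, C), -1))) = Mul(Rational(-1, 2), Mul(Pow(Add(-1, C), -1), Add(C, Pow(C, 2)))) = Mul(Rational(-1, 2), Pow(Add(-1, C), -1), Add(C, Pow(C, 2))))
Function('m')(L) = Mul(Rational(-45, 8), Pow(L, Rational(1, 2))) (Function('m')(L) = Mul(Mul(Rational(1, 2), Pow(Add(3, 0), 2), Pow(Add(-1, Pow(Add(3, 0), 2)), -1), Add(-1, Mul(-1, Pow(Add(3, 0), 2)))), Pow(L, Rational(1, 2))) = Mul(Mul(Rational(1, 2), Pow(3, 2), Pow(Add(-1, Pow(3, 2)), -1), Add(-1, Mul(-1, Pow(3, 2)))), Pow(L, Rational(1, 2))) = Mul(Mul(Rational(1, 2), 9, Pow(Add(-1, 9), -1), Add(-1, Mul(-1, 9))), Pow(L, Rational(1, 2))) = Mul(Mul(Rational(1, 2), 9, Pow(8, -1), Add(-1, -9)), Pow(L, Rational(1, 2))) = Mul(Mul(Rational(1, 2), 9, Rational(1, 8), -10), Pow(L, Rational(1, 2))) = Mul(Rational(-45, 8), Pow(L, Rational(1, 2))))
Mul(Pow(-51, 2), Function('m')(Function('G')(-5))) = Mul(Pow(-51, 2), Mul(Rational(-45, 8), Pow(Mul(8, Pow(Add(-3, -5), -1)), Rational(1, 2)))) = Mul(2601, Mul(Rational(-45, 8), Pow(Mul(8, Pow(-8, -1)), Rational(1, 2)))) = Mul(2601, Mul(Rational(-45, 8), Pow(Mul(8, Rational(-1, 8)), Rational(1, 2)))) = Mul(2601, Mul(Rational(-45, 8), Pow(-1, Rational(1, 2)))) = Mul(2601, Mul(Rational(-45, 8), I)) = Mul(Rational(-117045, 8), I)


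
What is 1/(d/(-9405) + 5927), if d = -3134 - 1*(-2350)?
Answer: 9405/55744219 ≈ 0.00016872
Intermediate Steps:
d = -784 (d = -3134 + 2350 = -784)
1/(d/(-9405) + 5927) = 1/(-784/(-9405) + 5927) = 1/(-784*(-1/9405) + 5927) = 1/(784/9405 + 5927) = 1/(55744219/9405) = 9405/55744219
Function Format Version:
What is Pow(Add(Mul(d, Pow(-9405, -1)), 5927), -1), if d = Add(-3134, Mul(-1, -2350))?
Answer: Rational(9405, 55744219) ≈ 0.00016872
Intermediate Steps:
d = -784 (d = Add(-3134, 2350) = -784)
Pow(Add(Mul(d, Pow(-9405, -1)), 5927), -1) = Pow(Add(Mul(-784, Pow(-9405, -1)), 5927), -1) = Pow(Add(Mul(-784, Rational(-1, 9405)), 5927), -1) = Pow(Add(Rational(784, 9405), 5927), -1) = Pow(Rational(55744219, 9405), -1) = Rational(9405, 55744219)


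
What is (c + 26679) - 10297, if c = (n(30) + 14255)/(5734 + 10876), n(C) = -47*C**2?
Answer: 54415395/3322 ≈ 16380.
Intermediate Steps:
c = -5609/3322 (c = (-47*30**2 + 14255)/(5734 + 10876) = (-47*900 + 14255)/16610 = (-42300 + 14255)*(1/16610) = -28045*1/16610 = -5609/3322 ≈ -1.6884)
(c + 26679) - 10297 = (-5609/3322 + 26679) - 10297 = 88622029/3322 - 10297 = 54415395/3322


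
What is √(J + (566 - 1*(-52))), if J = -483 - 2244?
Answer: I*√2109 ≈ 45.924*I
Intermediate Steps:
J = -2727
√(J + (566 - 1*(-52))) = √(-2727 + (566 - 1*(-52))) = √(-2727 + (566 + 52)) = √(-2727 + 618) = √(-2109) = I*√2109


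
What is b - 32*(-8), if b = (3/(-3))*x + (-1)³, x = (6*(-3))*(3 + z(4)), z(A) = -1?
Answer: 291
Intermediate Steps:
x = -36 (x = (6*(-3))*(3 - 1) = -18*2 = -36)
b = 35 (b = (3/(-3))*(-36) + (-1)³ = (3*(-⅓))*(-36) - 1 = -1*(-36) - 1 = 36 - 1 = 35)
b - 32*(-8) = 35 - 32*(-8) = 35 + 256 = 291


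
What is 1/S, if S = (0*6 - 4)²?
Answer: 1/16 ≈ 0.062500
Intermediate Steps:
S = 16 (S = (0 - 4)² = (-4)² = 16)
1/S = 1/16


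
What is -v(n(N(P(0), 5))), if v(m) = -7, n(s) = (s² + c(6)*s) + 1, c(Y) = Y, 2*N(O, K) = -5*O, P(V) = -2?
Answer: 7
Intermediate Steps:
N(O, K) = -5*O/2 (N(O, K) = (-5*O)/2 = -5*O/2)
n(s) = 1 + s² + 6*s (n(s) = (s² + 6*s) + 1 = 1 + s² + 6*s)
-v(n(N(P(0), 5))) = -1*(-7) = 7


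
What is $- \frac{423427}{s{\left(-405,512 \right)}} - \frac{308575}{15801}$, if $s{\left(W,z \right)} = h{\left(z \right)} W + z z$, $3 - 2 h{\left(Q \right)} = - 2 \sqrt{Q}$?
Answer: $- \frac{91323430559272117}{4317930423478329} - \frac{10975227840 \sqrt{2}}{273269440129} \approx -21.207$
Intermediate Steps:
$h{\left(Q \right)} = \frac{3}{2} + \sqrt{Q}$ ($h{\left(Q \right)} = \frac{3}{2} - \frac{\left(-2\right) \sqrt{Q}}{2} = \frac{3}{2} + \sqrt{Q}$)
$s{\left(W,z \right)} = z^{2} + W \left(\frac{3}{2} + \sqrt{z}\right)$ ($s{\left(W,z \right)} = \left(\frac{3}{2} + \sqrt{z}\right) W + z z = W \left(\frac{3}{2} + \sqrt{z}\right) + z^{2} = z^{2} + W \left(\frac{3}{2} + \sqrt{z}\right)$)
$- \frac{423427}{s{\left(-405,512 \right)}} - \frac{308575}{15801} = - \frac{423427}{512^{2} + \frac{3}{2} \left(-405\right) - 405 \sqrt{512}} - \frac{308575}{15801} = - \frac{423427}{262144 - \frac{1215}{2} - 405 \cdot 16 \sqrt{2}} - \frac{308575}{15801} = - \frac{423427}{262144 - \frac{1215}{2} - 6480 \sqrt{2}} - \frac{308575}{15801} = - \frac{423427}{\frac{523073}{2} - 6480 \sqrt{2}} - \frac{308575}{15801} = - \frac{308575}{15801} - \frac{423427}{\frac{523073}{2} - 6480 \sqrt{2}}$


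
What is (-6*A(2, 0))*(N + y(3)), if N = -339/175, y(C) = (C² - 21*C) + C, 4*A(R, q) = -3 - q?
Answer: -41688/175 ≈ -238.22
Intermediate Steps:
A(R, q) = -¾ - q/4 (A(R, q) = (-3 - q)/4 = -¾ - q/4)
y(C) = C² - 20*C
N = -339/175 (N = -339*1/175 = -339/175 ≈ -1.9371)
(-6*A(2, 0))*(N + y(3)) = (-6*(-¾ - ¼*0))*(-339/175 + 3*(-20 + 3)) = (-6*(-¾ + 0))*(-339/175 + 3*(-17)) = (-6*(-¾))*(-339/175 - 51) = (9/2)*(-9264/175) = -41688/175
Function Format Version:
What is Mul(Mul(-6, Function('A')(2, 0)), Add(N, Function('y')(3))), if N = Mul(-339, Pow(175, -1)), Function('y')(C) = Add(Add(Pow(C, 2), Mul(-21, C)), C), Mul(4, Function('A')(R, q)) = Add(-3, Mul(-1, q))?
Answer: Rational(-41688, 175) ≈ -238.22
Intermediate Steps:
Function('A')(R, q) = Add(Rational(-3, 4), Mul(Rational(-1, 4), q)) (Function('A')(R, q) = Mul(Rational(1, 4), Add(-3, Mul(-1, q))) = Add(Rational(-3, 4), Mul(Rational(-1, 4), q)))
Function('y')(C) = Add(Pow(C, 2), Mul(-20, C))
N = Rational(-339, 175) (N = Mul(-339, Rational(1, 175)) = Rational(-339, 175) ≈ -1.9371)
Mul(Mul(-6, Function('A')(2, 0)), Add(N, Function('y')(3))) = Mul(Mul(-6, Add(Rational(-3, 4), Mul(Rational(-1, 4), 0))), Add(Rational(-339, 175), Mul(3, Add(-20, 3)))) = Mul(Mul(-6, Add(Rational(-3, 4), 0)), Add(Rational(-339, 175), Mul(3, -17))) = Mul(Mul(-6, Rational(-3, 4)), Add(Rational(-339, 175), -51)) = Mul(Rational(9, 2), Rational(-9264, 175)) = Rational(-41688, 175)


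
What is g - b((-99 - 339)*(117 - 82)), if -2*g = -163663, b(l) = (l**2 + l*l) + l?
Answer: -939841277/2 ≈ -4.6992e+8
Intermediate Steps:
b(l) = l + 2*l**2 (b(l) = (l**2 + l**2) + l = 2*l**2 + l = l + 2*l**2)
g = 163663/2 (g = -1/2*(-163663) = 163663/2 ≈ 81832.)
g - b((-99 - 339)*(117 - 82)) = 163663/2 - (-99 - 339)*(117 - 82)*(1 + 2*((-99 - 339)*(117 - 82))) = 163663/2 - (-438*35)*(1 + 2*(-438*35)) = 163663/2 - (-15330)*(1 + 2*(-15330)) = 163663/2 - (-15330)*(1 - 30660) = 163663/2 - (-15330)*(-30659) = 163663/2 - 1*470002470 = 163663/2 - 470002470 = -939841277/2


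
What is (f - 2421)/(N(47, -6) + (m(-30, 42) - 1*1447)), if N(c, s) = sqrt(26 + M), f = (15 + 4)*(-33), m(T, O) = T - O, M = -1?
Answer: 1524/757 ≈ 2.0132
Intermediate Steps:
f = -627 (f = 19*(-33) = -627)
N(c, s) = 5 (N(c, s) = sqrt(26 - 1) = sqrt(25) = 5)
(f - 2421)/(N(47, -6) + (m(-30, 42) - 1*1447)) = (-627 - 2421)/(5 + ((-30 - 1*42) - 1*1447)) = -3048/(5 + ((-30 - 42) - 1447)) = -3048/(5 + (-72 - 1447)) = -3048/(5 - 1519) = -3048/(-1514) = -3048*(-1/1514) = 1524/757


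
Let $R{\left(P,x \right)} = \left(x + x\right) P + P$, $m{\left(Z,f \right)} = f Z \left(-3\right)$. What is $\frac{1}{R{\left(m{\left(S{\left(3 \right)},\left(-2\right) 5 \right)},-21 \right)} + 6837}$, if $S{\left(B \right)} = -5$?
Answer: $\frac{1}{12987} \approx 7.7 \cdot 10^{-5}$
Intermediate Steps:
$m{\left(Z,f \right)} = - 3 Z f$ ($m{\left(Z,f \right)} = Z f \left(-3\right) = - 3 Z f$)
$R{\left(P,x \right)} = P + 2 P x$ ($R{\left(P,x \right)} = 2 x P + P = 2 P x + P = P + 2 P x$)
$\frac{1}{R{\left(m{\left(S{\left(3 \right)},\left(-2\right) 5 \right)},-21 \right)} + 6837} = \frac{1}{\left(-3\right) \left(-5\right) \left(\left(-2\right) 5\right) \left(1 + 2 \left(-21\right)\right) + 6837} = \frac{1}{\left(-3\right) \left(-5\right) \left(-10\right) \left(1 - 42\right) + 6837} = \frac{1}{\left(-150\right) \left(-41\right) + 6837} = \frac{1}{6150 + 6837} = \frac{1}{12987}$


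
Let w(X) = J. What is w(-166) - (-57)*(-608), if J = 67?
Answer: -34589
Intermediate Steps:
w(X) = 67
w(-166) - (-57)*(-608) = 67 - (-57)*(-608) = 67 - 1*34656 = 67 - 34656 = -34589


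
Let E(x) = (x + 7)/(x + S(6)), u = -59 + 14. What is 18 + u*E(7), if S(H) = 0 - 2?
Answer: -108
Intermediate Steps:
S(H) = -2
u = -45
E(x) = (7 + x)/(-2 + x) (E(x) = (x + 7)/(x - 2) = (7 + x)/(-2 + x))
18 + u*E(7) = 18 - 45*(7 + 7)/(-2 + 7) = 18 - 45*14/5 = 18 - 126 = -108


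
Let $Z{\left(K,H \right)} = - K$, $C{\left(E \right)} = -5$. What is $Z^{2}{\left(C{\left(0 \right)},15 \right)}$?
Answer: $25$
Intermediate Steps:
$Z^{2}{\left(C{\left(0 \right)},15 \right)} = \left(\left(-1\right) \left(-5\right)\right)^{2} = 5^{2} = 25$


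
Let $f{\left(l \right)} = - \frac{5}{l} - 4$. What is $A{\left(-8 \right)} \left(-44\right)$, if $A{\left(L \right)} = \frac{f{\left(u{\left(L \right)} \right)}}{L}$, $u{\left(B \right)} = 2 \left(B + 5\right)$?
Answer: $- \frac{209}{12} \approx -17.417$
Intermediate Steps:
$u{\left(B \right)} = 10 + 2 B$ ($u{\left(B \right)} = 2 \left(5 + B\right) = 10 + 2 B$)
$f{\left(l \right)} = -4 - \frac{5}{l}$
$A{\left(L \right)} = \frac{-4 - \frac{5}{10 + 2 L}}{L}$
$A{\left(-8 \right)} \left(-44\right) = \frac{-45 - -64}{2 \left(-8\right) \left(5 - 8\right)} \left(-44\right) = \frac{1}{2} \left(- \frac{1}{8}\right) \frac{1}{-3} \left(-45 + 64\right) \left(-44\right) = \frac{1}{2} \left(- \frac{1}{8}\right) \left(- \frac{1}{3}\right) 19 \left(-44\right) = \frac{19}{48} \left(-44\right) = - \frac{209}{12}$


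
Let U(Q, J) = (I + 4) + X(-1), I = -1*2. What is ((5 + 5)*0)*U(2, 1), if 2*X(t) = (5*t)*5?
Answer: 0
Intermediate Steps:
I = -2
X(t) = 25*t/2 (X(t) = ((5*t)*5)/2 = (25*t)/2 = 25*t/2)
U(Q, J) = -21/2 (U(Q, J) = (-2 + 4) + (25/2)*(-1) = 2 - 25/2 = -21/2)
((5 + 5)*0)*U(2, 1) = ((5 + 5)*0)*(-21/2) = (10*0)*(-21/2) = 0*(-21/2) = 0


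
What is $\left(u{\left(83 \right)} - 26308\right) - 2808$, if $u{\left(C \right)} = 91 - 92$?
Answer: $-29117$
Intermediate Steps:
$u{\left(C \right)} = -1$
$\left(u{\left(83 \right)} - 26308\right) - 2808 = \left(-1 - 26308\right) - 2808 = -26309 - 2808 = -29117$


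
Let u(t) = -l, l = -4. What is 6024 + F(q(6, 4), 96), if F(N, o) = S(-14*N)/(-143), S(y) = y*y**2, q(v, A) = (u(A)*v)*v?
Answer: 8194401528/143 ≈ 5.7303e+7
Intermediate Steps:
u(t) = 4 (u(t) = -1*(-4) = 4)
q(v, A) = 4*v**2 (q(v, A) = (4*v)*v = 4*v**2)
S(y) = y**3
F(N, o) = 2744*N**3/143 (F(N, o) = (-14*N)**3/(-143) = -2744*N**3*(-1/143) = 2744*N**3/143)
6024 + F(q(6, 4), 96) = 6024 + 2744*(4*6**2)**3/143 = 6024 + 2744*(4*36)**3/143 = 6024 + (2744/143)*144**3 = 6024 + (2744/143)*2985984 = 6024 + 8193540096/143 = 8194401528/143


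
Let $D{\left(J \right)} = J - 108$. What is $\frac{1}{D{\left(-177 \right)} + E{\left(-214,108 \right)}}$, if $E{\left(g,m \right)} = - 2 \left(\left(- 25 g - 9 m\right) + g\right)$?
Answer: $- \frac{1}{8613} \approx -0.0001161$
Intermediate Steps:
$E{\left(g,m \right)} = 18 m + 48 g$ ($E{\left(g,m \right)} = - 2 \left(- 24 g - 9 m\right) = 18 m + 48 g$)
$D{\left(J \right)} = -108 + J$
$\frac{1}{D{\left(-177 \right)} + E{\left(-214,108 \right)}} = \frac{1}{\left(-108 - 177\right) + \left(18 \cdot 108 + 48 \left(-214\right)\right)} = \frac{1}{-285 + \left(1944 - 10272\right)} = \frac{1}{-285 - 8328} = \frac{1}{-8613} = - \frac{1}{8613}$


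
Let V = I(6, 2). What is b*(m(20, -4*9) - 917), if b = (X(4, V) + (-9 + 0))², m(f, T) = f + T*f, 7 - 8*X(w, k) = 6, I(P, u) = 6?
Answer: -8151297/64 ≈ -1.2736e+5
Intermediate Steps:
V = 6
X(w, k) = ⅛ (X(w, k) = 7/8 - ⅛*6 = 7/8 - ¾ = ⅛)
b = 5041/64 (b = (⅛ + (-9 + 0))² = (⅛ - 9)² = (-71/8)² = 5041/64 ≈ 78.766)
b*(m(20, -4*9) - 917) = 5041*(20*(1 - 4*9) - 917)/64 = 5041*(20*(1 - 36) - 917)/64 = 5041*(20*(-35) - 917)/64 = 5041*(-700 - 917)/64 = (5041/64)*(-1617) = -8151297/64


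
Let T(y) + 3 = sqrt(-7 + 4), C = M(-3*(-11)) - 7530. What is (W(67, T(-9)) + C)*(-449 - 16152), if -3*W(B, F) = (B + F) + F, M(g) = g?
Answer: 374385752/3 + 33202*I*sqrt(3)/3 ≈ 1.248e+8 + 19169.0*I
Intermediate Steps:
C = -7497 (C = -3*(-11) - 7530 = 33 - 7530 = -7497)
T(y) = -3 + I*sqrt(3) (T(y) = -3 + sqrt(-7 + 4) = -3 + sqrt(-3) = -3 + I*sqrt(3))
W(B, F) = -2*F/3 - B/3 (W(B, F) = -((B + F) + F)/3 = -(B + 2*F)/3 = -2*F/3 - B/3)
(W(67, T(-9)) + C)*(-449 - 16152) = ((-2*(-3 + I*sqrt(3))/3 - 1/3*67) - 7497)*(-449 - 16152) = (((2 - 2*I*sqrt(3)/3) - 67/3) - 7497)*(-16601) = ((-61/3 - 2*I*sqrt(3)/3) - 7497)*(-16601) = (-22552/3 - 2*I*sqrt(3)/3)*(-16601) = 374385752/3 + 33202*I*sqrt(3)/3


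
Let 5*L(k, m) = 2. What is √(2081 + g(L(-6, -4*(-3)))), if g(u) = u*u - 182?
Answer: √47479/5 ≈ 43.579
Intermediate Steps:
L(k, m) = ⅖ (L(k, m) = (⅕)*2 = ⅖)
g(u) = -182 + u² (g(u) = u² - 182 = -182 + u²)
√(2081 + g(L(-6, -4*(-3)))) = √(2081 + (-182 + (⅖)²)) = √(2081 + (-182 + 4/25)) = √(2081 - 4546/25) = √(47479/25) = √47479/5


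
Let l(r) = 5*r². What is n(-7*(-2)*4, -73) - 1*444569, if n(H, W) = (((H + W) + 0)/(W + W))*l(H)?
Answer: -32320257/73 ≈ -4.4274e+5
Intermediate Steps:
n(H, W) = 5*H²*(H + W)/(2*W) (n(H, W) = (((H + W) + 0)/(W + W))*(5*H²) = ((H + W)/((2*W)))*(5*H²) = ((H + W)*(1/(2*W)))*(5*H²) = ((H + W)/(2*W))*(5*H²) = 5*H²*(H + W)/(2*W))
n(-7*(-2)*4, -73) - 1*444569 = (5/2)*(-7*(-2)*4)²*(-7*(-2)*4 - 73)/(-73) - 1*444569 = (5/2)*(14*4)²*(-1/73)*(14*4 - 73) - 444569 = (5/2)*56²*(-1/73)*(56 - 73) - 444569 = (5/2)*3136*(-1/73)*(-17) - 444569 = 133280/73 - 444569 = -32320257/73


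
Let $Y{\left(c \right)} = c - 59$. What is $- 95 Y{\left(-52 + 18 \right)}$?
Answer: $8835$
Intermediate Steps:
$Y{\left(c \right)} = -59 + c$ ($Y{\left(c \right)} = c - 59 = -59 + c$)
$- 95 Y{\left(-52 + 18 \right)} = - 95 \left(-59 + \left(-52 + 18\right)\right) = - 95 \left(-59 - 34\right) = \left(-95\right) \left(-93\right) = 8835$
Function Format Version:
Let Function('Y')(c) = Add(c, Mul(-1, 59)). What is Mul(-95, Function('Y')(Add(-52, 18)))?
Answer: 8835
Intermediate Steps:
Function('Y')(c) = Add(-59, c) (Function('Y')(c) = Add(c, -59) = Add(-59, c))
Mul(-95, Function('Y')(Add(-52, 18))) = Mul(-95, Add(-59, Add(-52, 18))) = Mul(-95, Add(-59, -34)) = Mul(-95, -93) = 8835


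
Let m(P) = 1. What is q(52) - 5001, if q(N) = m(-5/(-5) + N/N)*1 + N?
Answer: -4948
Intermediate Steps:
q(N) = 1 + N (q(N) = 1*1 + N = 1 + N)
q(52) - 5001 = (1 + 52) - 5001 = 53 - 5001 = -4948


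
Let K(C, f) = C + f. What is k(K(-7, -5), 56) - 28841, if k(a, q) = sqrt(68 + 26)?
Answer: -28841 + sqrt(94) ≈ -28831.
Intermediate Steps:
k(a, q) = sqrt(94)
k(K(-7, -5), 56) - 28841 = sqrt(94) - 28841 = -28841 + sqrt(94)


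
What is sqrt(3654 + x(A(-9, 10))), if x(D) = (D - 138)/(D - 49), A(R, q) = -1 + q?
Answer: 11*sqrt(12090)/20 ≈ 60.475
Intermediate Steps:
x(D) = (-138 + D)/(-49 + D)
sqrt(3654 + x(A(-9, 10))) = sqrt(3654 + (-138 + (-1 + 10))/(-49 + (-1 + 10))) = sqrt(3654 + (-138 + 9)/(-49 + 9)) = sqrt(3654 - 129/(-40)) = sqrt(3654 - 1/40*(-129)) = sqrt(3654 + 129/40) = sqrt(146289/40) = 11*sqrt(12090)/20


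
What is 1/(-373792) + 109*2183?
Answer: 88942685023/373792 ≈ 2.3795e+5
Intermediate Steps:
1/(-373792) + 109*2183 = -1/373792 + 237947 = 88942685023/373792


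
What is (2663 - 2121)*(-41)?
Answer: -22222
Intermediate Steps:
(2663 - 2121)*(-41) = 542*(-41) = -22222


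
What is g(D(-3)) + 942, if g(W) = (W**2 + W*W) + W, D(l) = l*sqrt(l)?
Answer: 888 - 3*I*sqrt(3) ≈ 888.0 - 5.1962*I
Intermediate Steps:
D(l) = l**(3/2)
g(W) = W + 2*W**2 (g(W) = (W**2 + W**2) + W = 2*W**2 + W = W + 2*W**2)
g(D(-3)) + 942 = (-3)**(3/2)*(1 + 2*(-3)**(3/2)) + 942 = (-3*I*sqrt(3))*(1 + 2*(-3*I*sqrt(3))) + 942 = (-3*I*sqrt(3))*(1 - 6*I*sqrt(3)) + 942 = -3*I*sqrt(3)*(1 - 6*I*sqrt(3)) + 942 = 942 - 3*I*sqrt(3)*(1 - 6*I*sqrt(3))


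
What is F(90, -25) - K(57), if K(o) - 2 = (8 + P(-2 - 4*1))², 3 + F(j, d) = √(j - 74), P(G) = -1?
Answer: -50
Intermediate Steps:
F(j, d) = -3 + √(-74 + j) (F(j, d) = -3 + √(j - 74) = -3 + √(-74 + j))
K(o) = 51 (K(o) = 2 + (8 - 1)² = 2 + 7² = 2 + 49 = 51)
F(90, -25) - K(57) = (-3 + √(-74 + 90)) - 1*51 = (-3 + √16) - 51 = (-3 + 4) - 51 = 1 - 51 = -50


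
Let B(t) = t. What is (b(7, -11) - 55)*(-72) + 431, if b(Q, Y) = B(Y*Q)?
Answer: 9935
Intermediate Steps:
b(Q, Y) = Q*Y (b(Q, Y) = Y*Q = Q*Y)
(b(7, -11) - 55)*(-72) + 431 = (7*(-11) - 55)*(-72) + 431 = (-77 - 55)*(-72) + 431 = -132*(-72) + 431 = 9504 + 431 = 9935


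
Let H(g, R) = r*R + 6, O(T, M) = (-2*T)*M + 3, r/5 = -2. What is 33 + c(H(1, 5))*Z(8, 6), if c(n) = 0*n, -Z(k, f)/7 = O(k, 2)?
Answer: 33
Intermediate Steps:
r = -10 (r = 5*(-2) = -10)
O(T, M) = 3 - 2*M*T (O(T, M) = -2*M*T + 3 = 3 - 2*M*T)
H(g, R) = 6 - 10*R (H(g, R) = -10*R + 6 = 6 - 10*R)
Z(k, f) = -21 + 28*k (Z(k, f) = -7*(3 - 2*2*k) = -7*(3 - 4*k) = -21 + 28*k)
c(n) = 0
33 + c(H(1, 5))*Z(8, 6) = 33 + 0*(-21 + 28*8) = 33 + 0*(-21 + 224) = 33 + 0*203 = 33 + 0 = 33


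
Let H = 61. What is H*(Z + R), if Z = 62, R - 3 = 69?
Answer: 8174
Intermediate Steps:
R = 72 (R = 3 + 69 = 72)
H*(Z + R) = 61*(62 + 72) = 61*134 = 8174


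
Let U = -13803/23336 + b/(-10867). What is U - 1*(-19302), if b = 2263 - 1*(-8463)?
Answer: 4894438507087/253592312 ≈ 19300.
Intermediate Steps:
b = 10726 (b = 2263 + 8463 = 10726)
U = -400299137/253592312 (U = -13803/23336 + 10726/(-10867) = -13803*1/23336 + 10726*(-1/10867) = -13803/23336 - 10726/10867 = -400299137/253592312 ≈ -1.5785)
U - 1*(-19302) = -400299137/253592312 - 1*(-19302) = -400299137/253592312 + 19302 = 4894438507087/253592312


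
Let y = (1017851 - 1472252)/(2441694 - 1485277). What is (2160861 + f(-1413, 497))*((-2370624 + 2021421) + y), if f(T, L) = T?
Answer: -721221383267011296/956417 ≈ -7.5409e+11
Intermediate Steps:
y = -454401/956417 ≈ -0.47511
(2160861 + f(-1413, 497))*((-2370624 + 2021421) + y) = (2160861 - 1413)*((-2370624 + 2021421) - 454401/956417) = 2159448*(-349203 - 454401/956417) = 2159448*(-333984140052/956417) = -721221383267011296/956417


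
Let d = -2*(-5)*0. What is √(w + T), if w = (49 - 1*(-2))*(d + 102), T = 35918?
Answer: 4*√2570 ≈ 202.78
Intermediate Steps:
d = 0 (d = 10*0 = 0)
w = 5202 (w = (49 - 1*(-2))*(0 + 102) = (49 + 2)*102 = 51*102 = 5202)
√(w + T) = √(5202 + 35918) = √41120 = 4*√2570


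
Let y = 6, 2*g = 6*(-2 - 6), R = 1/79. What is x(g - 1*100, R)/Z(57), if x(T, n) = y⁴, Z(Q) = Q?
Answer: 432/19 ≈ 22.737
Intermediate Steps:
R = 1/79 ≈ 0.012658
g = -24 (g = (6*(-2 - 6))/2 = (6*(-8))/2 = (½)*(-48) = -24)
x(T, n) = 1296 (x(T, n) = 6⁴ = 1296)
x(g - 1*100, R)/Z(57) = 1296/57 = 1296*(1/57) = 432/19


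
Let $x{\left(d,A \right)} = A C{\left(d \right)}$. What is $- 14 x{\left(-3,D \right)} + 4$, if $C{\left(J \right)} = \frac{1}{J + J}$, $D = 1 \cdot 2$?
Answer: $\frac{26}{3} \approx 8.6667$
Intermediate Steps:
$D = 2$
$C{\left(J \right)} = \frac{1}{2 J}$
$x{\left(d,A \right)} = \frac{A}{2 d}$ ($x{\left(d,A \right)} = A \frac{1}{2 d} = \frac{A}{2 d}$)
$- 14 x{\left(-3,D \right)} + 4 = - 14 \cdot \frac{1}{2} \cdot 2 \frac{1}{-3} + 4 = - 14 \cdot \frac{1}{2} \cdot 2 \left(- \frac{1}{3}\right) + 4 = \left(-14\right) \left(- \frac{1}{3}\right) + 4 = \frac{14}{3} + 4 = \frac{26}{3}$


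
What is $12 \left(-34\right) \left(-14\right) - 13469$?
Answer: $-7757$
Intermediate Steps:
$12 \left(-34\right) \left(-14\right) - 13469 = \left(-408\right) \left(-14\right) - 13469 = 5712 - 13469 = -7757$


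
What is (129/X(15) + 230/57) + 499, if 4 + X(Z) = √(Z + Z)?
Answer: 215417/399 + 129*√30/14 ≈ 590.36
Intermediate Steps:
X(Z) = -4 + √2*√Z (X(Z) = -4 + √(Z + Z) = -4 + √(2*Z) = -4 + √2*√Z)
(129/X(15) + 230/57) + 499 = (129/(-4 + √2*√15) + 230/57) + 499 = (129/(-4 + √30) + 230*(1/57)) + 499 = (129/(-4 + √30) + 230/57) + 499 = (230/57 + 129/(-4 + √30)) + 499 = 28673/57 + 129/(-4 + √30)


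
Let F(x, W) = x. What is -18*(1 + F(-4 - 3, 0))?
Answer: 108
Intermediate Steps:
-18*(1 + F(-4 - 3, 0)) = -18*(1 + (-4 - 3)) = -18*(1 - 7) = -18*(-6) = 108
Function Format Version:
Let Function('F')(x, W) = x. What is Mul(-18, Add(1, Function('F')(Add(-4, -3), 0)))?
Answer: 108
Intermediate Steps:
Mul(-18, Add(1, Function('F')(Add(-4, -3), 0))) = Mul(-18, Add(1, Add(-4, -3))) = Mul(-18, Add(1, -7)) = Mul(-18, -6) = 108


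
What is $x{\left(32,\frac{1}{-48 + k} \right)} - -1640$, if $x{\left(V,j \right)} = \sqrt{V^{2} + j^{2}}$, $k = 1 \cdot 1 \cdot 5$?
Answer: $1640 + \frac{\sqrt{1893377}}{43} \approx 1672.0$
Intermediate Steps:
$k = 5$ ($k = 1 \cdot 5 = 5$)
$x{\left(32,\frac{1}{-48 + k} \right)} - -1640 = \sqrt{32^{2} + \left(\frac{1}{-48 + 5}\right)^{2}} - -1640 = \sqrt{1024 + \left(\frac{1}{-43}\right)^{2}} + 1640 = \sqrt{1024 + \left(- \frac{1}{43}\right)^{2}} + 1640 = \sqrt{1024 + \frac{1}{1849}} + 1640 = \sqrt{\frac{1893377}{1849}} + 1640 = \frac{\sqrt{1893377}}{43} + 1640 = 1640 + \frac{\sqrt{1893377}}{43}$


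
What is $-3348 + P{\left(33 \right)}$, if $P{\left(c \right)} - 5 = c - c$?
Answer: $-3343$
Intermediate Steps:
$P{\left(c \right)} = 5$ ($P{\left(c \right)} = 5 + \left(c - c\right) = 5 + 0 = 5$)
$-3348 + P{\left(33 \right)} = -3348 + 5 = -3343$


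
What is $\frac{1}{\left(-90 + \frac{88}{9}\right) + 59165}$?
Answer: $\frac{9}{531763} \approx 1.6925 \cdot 10^{-5}$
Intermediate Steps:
$\frac{1}{\left(-90 + \frac{88}{9}\right) + 59165} = \frac{1}{- \frac{722}{9} + 59165} = \frac{1}{\frac{531763}{9}} = \frac{9}{531763}$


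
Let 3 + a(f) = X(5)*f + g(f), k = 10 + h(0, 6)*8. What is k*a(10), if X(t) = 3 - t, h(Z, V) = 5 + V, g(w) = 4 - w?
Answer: -2842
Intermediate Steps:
k = 98 (k = 10 + (5 + 6)*8 = 10 + 11*8 = 10 + 88 = 98)
a(f) = 1 - 3*f (a(f) = -3 + ((3 - 1*5)*f + (4 - f)) = -3 + ((3 - 5)*f + (4 - f)) = -3 + (-2*f + (4 - f)) = -3 + (4 - 3*f) = 1 - 3*f)
k*a(10) = 98*(1 - 3*10) = 98*(1 - 30) = 98*(-29) = -2842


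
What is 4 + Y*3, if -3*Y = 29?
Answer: -25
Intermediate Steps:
Y = -29/3 (Y = -⅓*29 = -29/3 ≈ -9.6667)
4 + Y*3 = 4 - 29/3*3 = 4 - 29 = -25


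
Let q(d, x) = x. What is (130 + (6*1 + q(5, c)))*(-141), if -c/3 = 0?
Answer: -19176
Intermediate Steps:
c = 0 (c = -3*0 = 0)
(130 + (6*1 + q(5, c)))*(-141) = (130 + (6*1 + 0))*(-141) = (130 + (6 + 0))*(-141) = (130 + 6)*(-141) = 136*(-141) = -19176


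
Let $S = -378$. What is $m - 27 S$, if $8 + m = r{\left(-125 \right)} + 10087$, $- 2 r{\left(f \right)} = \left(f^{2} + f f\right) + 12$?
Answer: $4654$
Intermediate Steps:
$r{\left(f \right)} = -6 - f^{2}$ ($r{\left(f \right)} = - \frac{\left(f^{2} + f f\right) + 12}{2} = - \frac{\left(f^{2} + f^{2}\right) + 12}{2} = - \frac{2 f^{2} + 12}{2} = - \frac{12 + 2 f^{2}}{2} = -6 - f^{2}$)
$m = -5552$ ($m = -8 + \left(\left(-6 - \left(-125\right)^{2}\right) + 10087\right) = -8 + \left(\left(-6 - 15625\right) + 10087\right) = -8 + \left(-15631 + 10087\right) = -8 - 5544 = -5552$)
$m - 27 S = -5552 - -10206 = -5552 + 10206 = 4654$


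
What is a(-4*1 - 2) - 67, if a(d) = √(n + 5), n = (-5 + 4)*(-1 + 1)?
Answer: -67 + √5 ≈ -64.764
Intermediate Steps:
n = 0 (n = -1*0 = 0)
a(d) = √5 (a(d) = √(0 + 5) = √5)
a(-4*1 - 2) - 67 = √5 - 67 = -67 + √5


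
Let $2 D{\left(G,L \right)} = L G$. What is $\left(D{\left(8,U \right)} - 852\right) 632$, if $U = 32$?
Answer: $-457568$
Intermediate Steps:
$D{\left(G,L \right)} = \frac{G L}{2}$ ($D{\left(G,L \right)} = \frac{L G}{2} = \frac{G L}{2}$)
$\left(D{\left(8,U \right)} - 852\right) 632 = \left(\frac{1}{2} \cdot 8 \cdot 32 - 852\right) 632 = \left(128 - 852\right) 632 = \left(-724\right) 632 = -457568$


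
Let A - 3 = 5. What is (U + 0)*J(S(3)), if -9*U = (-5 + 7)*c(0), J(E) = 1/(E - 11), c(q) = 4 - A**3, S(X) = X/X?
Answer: -508/45 ≈ -11.289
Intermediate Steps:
A = 8 (A = 3 + 5 = 8)
S(X) = 1
c(q) = -508 (c(q) = 4 - 1*8**3 = 4 - 1*512 = 4 - 512 = -508)
J(E) = 1/(-11 + E)
U = 1016/9 (U = -(-5 + 7)*(-508)/9 = -2*(-508)/9 = -1/9*(-1016) = 1016/9 ≈ 112.89)
(U + 0)*J(S(3)) = (1016/9 + 0)/(-11 + 1) = (1016/9)/(-10) = (1016/9)*(-1/10) = -508/45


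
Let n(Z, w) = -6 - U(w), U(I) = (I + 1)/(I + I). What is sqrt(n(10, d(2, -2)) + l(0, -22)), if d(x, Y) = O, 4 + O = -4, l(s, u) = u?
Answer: I*sqrt(455)/4 ≈ 5.3327*I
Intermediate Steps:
U(I) = (1 + I)/(2*I) (U(I) = (1 + I)/((2*I)) = (1 + I)*(1/(2*I)) = (1 + I)/(2*I))
O = -8 (O = -4 - 4 = -8)
d(x, Y) = -8
n(Z, w) = -6 - (1 + w)/(2*w)
sqrt(n(10, d(2, -2)) + l(0, -22)) = sqrt((1/2)*(-1 - 13*(-8))/(-8) - 22) = sqrt((1/2)*(-1/8)*(-1 + 104) - 22) = sqrt((1/2)*(-1/8)*103 - 22) = sqrt(-103/16 - 22) = sqrt(-455/16) = I*sqrt(455)/4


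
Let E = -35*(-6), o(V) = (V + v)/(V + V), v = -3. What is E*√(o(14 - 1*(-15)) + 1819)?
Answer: 420*√382539/29 ≈ 8957.5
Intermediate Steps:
o(V) = (-3 + V)/(2*V) (o(V) = (V - 3)/(V + V) = (-3 + V)/((2*V)) = (-3 + V)*(1/(2*V)) = (-3 + V)/(2*V))
E = 210
E*√(o(14 - 1*(-15)) + 1819) = 210*√((-3 + (14 - 1*(-15)))/(2*(14 - 1*(-15))) + 1819) = 210*√((-3 + (14 + 15))/(2*(14 + 15)) + 1819) = 210*√((½)*(-3 + 29)/29 + 1819) = 210*√((½)*(1/29)*26 + 1819) = 210*√(13/29 + 1819) = 210*√(52764/29) = 210*(2*√382539/29) = 420*√382539/29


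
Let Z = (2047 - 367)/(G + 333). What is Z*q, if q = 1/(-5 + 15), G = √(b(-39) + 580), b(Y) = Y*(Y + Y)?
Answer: 55944/107267 - 168*√3622/107267 ≈ 0.42728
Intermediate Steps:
b(Y) = 2*Y² (b(Y) = Y*(2*Y) = 2*Y²)
G = √3622 (G = √(2*(-39)² + 580) = √(2*1521 + 580) = √(3042 + 580) = √3622 ≈ 60.183)
Z = 1680/(333 + √3622) (Z = (2047 - 367)/(√3622 + 333) = 1680/(333 + √3622) ≈ 4.2728)
q = ⅒ (q = 1/10 = ⅒ ≈ 0.10000)
Z*q = (559440/107267 - 1680*√3622/107267)*(⅒) = 55944/107267 - 168*√3622/107267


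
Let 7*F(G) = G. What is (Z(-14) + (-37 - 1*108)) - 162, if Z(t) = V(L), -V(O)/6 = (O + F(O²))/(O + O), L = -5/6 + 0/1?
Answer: -4335/14 ≈ -309.64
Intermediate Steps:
F(G) = G/7
L = -⅚ (L = -5*⅙ + 0*1 = -⅚ + 0 = -⅚ ≈ -0.83333)
V(O) = -3*(O + O²/7)/O (V(O) = -6*(O + O²/7)/(O + O) = -6*(O + O²/7)/(2*O) = -6*(O + O²/7)*1/(2*O) = -3*(O + O²/7)/O)
Z(t) = -37/14 (Z(t) = -3 - 3/7*(-⅚) = -3 + 5/14 = -37/14)
(Z(-14) + (-37 - 1*108)) - 162 = (-37/14 + (-37 - 1*108)) - 162 = (-37/14 + (-37 - 108)) - 162 = (-37/14 - 145) - 162 = -2067/14 - 162 = -4335/14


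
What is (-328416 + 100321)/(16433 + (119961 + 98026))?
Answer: -45619/46884 ≈ -0.97302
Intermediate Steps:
(-328416 + 100321)/(16433 + (119961 + 98026)) = -228095/(16433 + 217987) = -228095/234420 = -228095*1/234420 = -45619/46884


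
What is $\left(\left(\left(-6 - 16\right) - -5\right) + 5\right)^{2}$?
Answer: $144$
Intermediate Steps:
$\left(\left(\left(-6 - 16\right) - -5\right) + 5\right)^{2} = \left(\left(-22 + 5\right) + 5\right)^{2} = \left(-17 + 5\right)^{2} = \left(-12\right)^{2} = 144$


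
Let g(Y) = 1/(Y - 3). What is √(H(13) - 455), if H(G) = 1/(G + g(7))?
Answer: 3*I*√141987/53 ≈ 21.329*I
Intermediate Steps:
g(Y) = 1/(-3 + Y)
H(G) = 1/(¼ + G) (H(G) = 1/(G + 1/(-3 + 7)) = 1/(G + 1/4) = 1/(G + ¼) = 1/(¼ + G))
√(H(13) - 455) = √(4/(1 + 4*13) - 455) = √(4/(1 + 52) - 455) = √(4/53 - 455) = √(-24111/53) = 3*I*√141987/53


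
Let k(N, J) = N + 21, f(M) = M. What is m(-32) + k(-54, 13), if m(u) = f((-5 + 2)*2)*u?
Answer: 159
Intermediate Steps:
m(u) = -6*u (m(u) = ((-5 + 2)*2)*u = (-3*2)*u = -6*u)
k(N, J) = 21 + N
m(-32) + k(-54, 13) = -6*(-32) + (21 - 54) = 192 - 33 = 159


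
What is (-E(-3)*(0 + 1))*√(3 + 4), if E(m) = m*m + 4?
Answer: -13*√7 ≈ -34.395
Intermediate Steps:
E(m) = 4 + m² (E(m) = m² + 4 = 4 + m²)
(-E(-3)*(0 + 1))*√(3 + 4) = (-(4 + (-3)²)*(0 + 1))*√(3 + 4) = (-(4 + 9))*√7 = (-13)*√7 = (-1*13)*√7 = -13*√7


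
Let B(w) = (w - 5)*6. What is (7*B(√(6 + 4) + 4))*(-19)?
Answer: 798 - 798*√10 ≈ -1725.5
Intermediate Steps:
B(w) = -30 + 6*w (B(w) = (-5 + w)*6 = -30 + 6*w)
(7*B(√(6 + 4) + 4))*(-19) = (7*(-30 + 6*(√(6 + 4) + 4)))*(-19) = (7*(-30 + 6*(√10 + 4)))*(-19) = (7*(-30 + 6*(4 + √10)))*(-19) = (7*(-30 + (24 + 6*√10)))*(-19) = (7*(-6 + 6*√10))*(-19) = (-42 + 42*√10)*(-19) = 798 - 798*√10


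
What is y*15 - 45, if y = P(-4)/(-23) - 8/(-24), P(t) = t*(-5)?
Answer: -1220/23 ≈ -53.043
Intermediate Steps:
P(t) = -5*t
y = -37/69 (y = -5*(-4)/(-23) - 8/(-24) = 20*(-1/23) - 8*(-1/24) = -20/23 + ⅓ = -37/69 ≈ -0.53623)
y*15 - 45 = -37/69*15 - 45 = -185/23 - 45 = -1220/23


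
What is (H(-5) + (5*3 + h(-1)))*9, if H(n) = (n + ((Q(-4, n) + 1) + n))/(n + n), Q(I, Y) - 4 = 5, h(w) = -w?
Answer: 144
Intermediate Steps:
Q(I, Y) = 9 (Q(I, Y) = 4 + 5 = 9)
H(n) = (10 + 2*n)/(2*n) (H(n) = (n + ((9 + 1) + n))/(n + n) = (n + (10 + n))/((2*n)) = (10 + 2*n)*(1/(2*n)) = (10 + 2*n)/(2*n))
(H(-5) + (5*3 + h(-1)))*9 = ((5 - 5)/(-5) + (5*3 - 1*(-1)))*9 = (-1/5*0 + (15 + 1))*9 = (0 + 16)*9 = 16*9 = 144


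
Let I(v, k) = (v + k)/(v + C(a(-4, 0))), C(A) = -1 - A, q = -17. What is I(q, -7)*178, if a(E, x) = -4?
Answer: 2136/7 ≈ 305.14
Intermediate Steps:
I(v, k) = (k + v)/(3 + v) (I(v, k) = (v + k)/(v + (-1 - 1*(-4))) = (k + v)/(v + (-1 + 4)) = (k + v)/(v + 3) = (k + v)/(3 + v))
I(q, -7)*178 = ((-7 - 17)/(3 - 17))*178 = (-24/(-14))*178 = -1/14*(-24)*178 = (12/7)*178 = 2136/7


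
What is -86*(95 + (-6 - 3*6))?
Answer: -6106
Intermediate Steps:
-86*(95 + (-6 - 3*6)) = -86*(95 + (-6 - 18)) = -86*(95 - 24) = -86*71 = -6106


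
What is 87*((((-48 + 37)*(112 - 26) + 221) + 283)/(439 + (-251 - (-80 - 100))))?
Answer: -19227/184 ≈ -104.49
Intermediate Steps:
87*((((-48 + 37)*(112 - 26) + 221) + 283)/(439 + (-251 - (-80 - 100)))) = 87*(((-11*86 + 221) + 283)/(439 + (-251 - 1*(-180)))) = 87*(((-946 + 221) + 283)/(439 + (-251 + 180))) = 87*((-725 + 283)/(439 - 71)) = 87*(-442/368) = 87*(-442*1/368) = 87*(-221/184) = -19227/184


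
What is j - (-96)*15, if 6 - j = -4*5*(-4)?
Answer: 1366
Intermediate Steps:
j = -74 (j = 6 - (-1)*(4*5)*(-4) = 6 - (-1)*20*(-4) = 6 - (-1)*(-80) = 6 - 1*80 = 6 - 80 = -74)
j - (-96)*15 = -74 - (-96)*15 = -74 - 32*(-45) = -74 + 1440 = 1366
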